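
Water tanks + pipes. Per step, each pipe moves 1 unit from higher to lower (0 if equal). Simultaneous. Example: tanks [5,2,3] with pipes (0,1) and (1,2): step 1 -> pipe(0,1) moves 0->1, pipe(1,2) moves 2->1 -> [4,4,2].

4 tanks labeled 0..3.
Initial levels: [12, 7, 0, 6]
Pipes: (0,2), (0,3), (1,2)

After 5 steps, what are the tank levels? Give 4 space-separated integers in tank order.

Step 1: flows [0->2,0->3,1->2] -> levels [10 6 2 7]
Step 2: flows [0->2,0->3,1->2] -> levels [8 5 4 8]
Step 3: flows [0->2,0=3,1->2] -> levels [7 4 6 8]
Step 4: flows [0->2,3->0,2->1] -> levels [7 5 6 7]
Step 5: flows [0->2,0=3,2->1] -> levels [6 6 6 7]

Answer: 6 6 6 7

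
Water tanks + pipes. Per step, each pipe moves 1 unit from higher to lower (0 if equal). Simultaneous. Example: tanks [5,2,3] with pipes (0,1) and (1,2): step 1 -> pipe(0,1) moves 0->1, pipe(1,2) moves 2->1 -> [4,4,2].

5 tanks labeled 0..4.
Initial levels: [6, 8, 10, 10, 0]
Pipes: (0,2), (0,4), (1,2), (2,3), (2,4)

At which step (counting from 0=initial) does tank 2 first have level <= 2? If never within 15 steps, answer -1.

Answer: -1

Derivation:
Step 1: flows [2->0,0->4,2->1,2=3,2->4] -> levels [6 9 7 10 2]
Step 2: flows [2->0,0->4,1->2,3->2,2->4] -> levels [6 8 7 9 4]
Step 3: flows [2->0,0->4,1->2,3->2,2->4] -> levels [6 7 7 8 6]
Step 4: flows [2->0,0=4,1=2,3->2,2->4] -> levels [7 7 6 7 7]
Step 5: flows [0->2,0=4,1->2,3->2,4->2] -> levels [6 6 10 6 6]
Step 6: flows [2->0,0=4,2->1,2->3,2->4] -> levels [7 7 6 7 7]
  -> period-2 cycle (repeats step 4); tank 2 never drops to <=2
Tank 2 never reaches <=2 within 15 steps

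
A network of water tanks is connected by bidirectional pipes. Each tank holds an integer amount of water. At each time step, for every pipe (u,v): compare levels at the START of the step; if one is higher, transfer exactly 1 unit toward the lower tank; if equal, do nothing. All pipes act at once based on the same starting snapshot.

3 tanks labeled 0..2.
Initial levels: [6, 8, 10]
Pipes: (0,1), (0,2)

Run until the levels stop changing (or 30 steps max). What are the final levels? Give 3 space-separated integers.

Answer: 8 8 8

Derivation:
Step 1: flows [1->0,2->0] -> levels [8 7 9]
Step 2: flows [0->1,2->0] -> levels [8 8 8]
Step 3: flows [0=1,0=2] -> levels [8 8 8]
  -> stable (no change)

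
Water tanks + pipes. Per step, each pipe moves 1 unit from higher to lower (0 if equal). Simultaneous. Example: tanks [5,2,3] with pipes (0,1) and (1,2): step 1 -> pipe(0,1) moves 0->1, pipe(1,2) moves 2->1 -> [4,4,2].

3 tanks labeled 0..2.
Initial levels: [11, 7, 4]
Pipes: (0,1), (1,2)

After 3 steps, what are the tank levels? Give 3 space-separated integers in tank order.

Step 1: flows [0->1,1->2] -> levels [10 7 5]
Step 2: flows [0->1,1->2] -> levels [9 7 6]
Step 3: flows [0->1,1->2] -> levels [8 7 7]

Answer: 8 7 7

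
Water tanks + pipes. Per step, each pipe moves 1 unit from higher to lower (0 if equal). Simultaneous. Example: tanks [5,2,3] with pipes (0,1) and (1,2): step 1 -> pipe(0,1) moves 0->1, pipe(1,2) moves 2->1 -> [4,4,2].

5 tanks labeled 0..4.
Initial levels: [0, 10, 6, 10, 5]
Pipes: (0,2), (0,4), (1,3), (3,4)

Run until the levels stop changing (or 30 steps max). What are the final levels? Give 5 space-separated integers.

Step 1: flows [2->0,4->0,1=3,3->4] -> levels [2 10 5 9 5]
Step 2: flows [2->0,4->0,1->3,3->4] -> levels [4 9 4 9 5]
Step 3: flows [0=2,4->0,1=3,3->4] -> levels [5 9 4 8 5]
Step 4: flows [0->2,0=4,1->3,3->4] -> levels [4 8 5 8 6]
Step 5: flows [2->0,4->0,1=3,3->4] -> levels [6 8 4 7 6]
Step 6: flows [0->2,0=4,1->3,3->4] -> levels [5 7 5 7 7]
Step 7: flows [0=2,4->0,1=3,3=4] -> levels [6 7 5 7 6]
Step 8: flows [0->2,0=4,1=3,3->4] -> levels [5 7 6 6 7]
Step 9: flows [2->0,4->0,1->3,4->3] -> levels [7 6 5 8 5]
Step 10: flows [0->2,0->4,3->1,3->4] -> levels [5 7 6 6 7]
  -> period-2 cycle: step 10 state = step 8 state; never stabilizes
  -> state at step 30: (30-8) mod 2 = 0, same as step 8 -> [5 7 6 6 7]

Answer: 5 7 6 6 7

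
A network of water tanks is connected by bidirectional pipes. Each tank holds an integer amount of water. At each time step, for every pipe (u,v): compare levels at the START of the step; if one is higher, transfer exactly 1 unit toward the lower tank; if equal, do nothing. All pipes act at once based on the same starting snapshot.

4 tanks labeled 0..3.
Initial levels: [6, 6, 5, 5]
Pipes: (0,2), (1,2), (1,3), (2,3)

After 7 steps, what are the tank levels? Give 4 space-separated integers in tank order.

Answer: 5 5 7 5

Derivation:
Step 1: flows [0->2,1->2,1->3,2=3] -> levels [5 4 7 6]
Step 2: flows [2->0,2->1,3->1,2->3] -> levels [6 6 4 6]
Step 3: flows [0->2,1->2,1=3,3->2] -> levels [5 5 7 5]
Step 4: flows [2->0,2->1,1=3,2->3] -> levels [6 6 4 6]
  -> period-2 cycle: step 4 state = step 2 state
  -> state at step 7: (7-2) mod 2 = 1, same as step 3 -> [5 5 7 5]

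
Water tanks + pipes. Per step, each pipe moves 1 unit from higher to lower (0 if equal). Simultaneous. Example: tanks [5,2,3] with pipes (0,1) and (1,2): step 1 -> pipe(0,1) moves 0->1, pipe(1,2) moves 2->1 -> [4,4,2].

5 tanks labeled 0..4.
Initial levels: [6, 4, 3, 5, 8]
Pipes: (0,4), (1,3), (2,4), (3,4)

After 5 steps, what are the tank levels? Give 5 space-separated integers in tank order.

Step 1: flows [4->0,3->1,4->2,4->3] -> levels [7 5 4 5 5]
Step 2: flows [0->4,1=3,4->2,3=4] -> levels [6 5 5 5 5]
Step 3: flows [0->4,1=3,2=4,3=4] -> levels [5 5 5 5 6]
Step 4: flows [4->0,1=3,4->2,4->3] -> levels [6 5 6 6 3]
Step 5: flows [0->4,3->1,2->4,3->4] -> levels [5 6 5 4 6]

Answer: 5 6 5 4 6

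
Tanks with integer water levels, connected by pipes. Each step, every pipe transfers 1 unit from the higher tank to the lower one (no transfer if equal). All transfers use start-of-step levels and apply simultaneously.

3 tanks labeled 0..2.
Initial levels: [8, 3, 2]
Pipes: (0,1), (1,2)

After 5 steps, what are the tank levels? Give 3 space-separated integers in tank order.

Answer: 5 3 5

Derivation:
Step 1: flows [0->1,1->2] -> levels [7 3 3]
Step 2: flows [0->1,1=2] -> levels [6 4 3]
Step 3: flows [0->1,1->2] -> levels [5 4 4]
Step 4: flows [0->1,1=2] -> levels [4 5 4]
Step 5: flows [1->0,1->2] -> levels [5 3 5]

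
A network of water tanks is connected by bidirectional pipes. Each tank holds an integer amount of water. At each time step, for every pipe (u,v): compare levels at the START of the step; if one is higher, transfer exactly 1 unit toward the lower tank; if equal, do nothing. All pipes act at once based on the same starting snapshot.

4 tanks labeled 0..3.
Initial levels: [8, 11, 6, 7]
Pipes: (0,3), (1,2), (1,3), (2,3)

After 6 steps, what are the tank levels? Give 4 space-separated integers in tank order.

Answer: 8 7 9 8

Derivation:
Step 1: flows [0->3,1->2,1->3,3->2] -> levels [7 9 8 8]
Step 2: flows [3->0,1->2,1->3,2=3] -> levels [8 7 9 8]
Step 3: flows [0=3,2->1,3->1,2->3] -> levels [8 9 7 8]
Step 4: flows [0=3,1->2,1->3,3->2] -> levels [8 7 9 8]
  -> period-2 cycle: step 4 state = step 2 state
  -> state at step 6: (6-2) mod 2 = 0, same as step 2 -> [8 7 9 8]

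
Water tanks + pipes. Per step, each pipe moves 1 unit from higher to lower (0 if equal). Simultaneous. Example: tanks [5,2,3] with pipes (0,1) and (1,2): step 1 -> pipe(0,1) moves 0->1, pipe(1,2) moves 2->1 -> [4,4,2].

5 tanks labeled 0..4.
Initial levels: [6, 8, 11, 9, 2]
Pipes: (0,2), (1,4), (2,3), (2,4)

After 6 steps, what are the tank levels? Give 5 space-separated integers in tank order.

Step 1: flows [2->0,1->4,2->3,2->4] -> levels [7 7 8 10 4]
Step 2: flows [2->0,1->4,3->2,2->4] -> levels [8 6 7 9 6]
Step 3: flows [0->2,1=4,3->2,2->4] -> levels [7 6 8 8 7]
Step 4: flows [2->0,4->1,2=3,2->4] -> levels [8 7 6 8 7]
Step 5: flows [0->2,1=4,3->2,4->2] -> levels [7 7 9 7 6]
Step 6: flows [2->0,1->4,2->3,2->4] -> levels [8 6 6 8 8]

Answer: 8 6 6 8 8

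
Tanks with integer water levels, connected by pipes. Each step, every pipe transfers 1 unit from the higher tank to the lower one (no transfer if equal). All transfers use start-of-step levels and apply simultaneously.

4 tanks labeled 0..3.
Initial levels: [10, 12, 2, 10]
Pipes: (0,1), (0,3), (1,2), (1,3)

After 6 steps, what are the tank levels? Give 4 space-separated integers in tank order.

Step 1: flows [1->0,0=3,1->2,1->3] -> levels [11 9 3 11]
Step 2: flows [0->1,0=3,1->2,3->1] -> levels [10 10 4 10]
Step 3: flows [0=1,0=3,1->2,1=3] -> levels [10 9 5 10]
Step 4: flows [0->1,0=3,1->2,3->1] -> levels [9 10 6 9]
Step 5: flows [1->0,0=3,1->2,1->3] -> levels [10 7 7 10]
Step 6: flows [0->1,0=3,1=2,3->1] -> levels [9 9 7 9]

Answer: 9 9 7 9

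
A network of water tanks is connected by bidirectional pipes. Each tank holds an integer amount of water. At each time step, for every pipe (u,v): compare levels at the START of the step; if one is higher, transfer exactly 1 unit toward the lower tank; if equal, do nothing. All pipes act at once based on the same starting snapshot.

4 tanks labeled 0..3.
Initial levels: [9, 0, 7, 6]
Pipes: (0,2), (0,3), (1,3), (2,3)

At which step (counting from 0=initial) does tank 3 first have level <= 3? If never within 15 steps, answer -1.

Step 1: flows [0->2,0->3,3->1,2->3] -> levels [7 1 7 7]
Step 2: flows [0=2,0=3,3->1,2=3] -> levels [7 2 7 6]
Step 3: flows [0=2,0->3,3->1,2->3] -> levels [6 3 6 7]
Step 4: flows [0=2,3->0,3->1,3->2] -> levels [7 4 7 4]
Step 5: flows [0=2,0->3,1=3,2->3] -> levels [6 4 6 6]
Step 6: flows [0=2,0=3,3->1,2=3] -> levels [6 5 6 5]
Step 7: flows [0=2,0->3,1=3,2->3] -> levels [5 5 5 7]
Step 8: flows [0=2,3->0,3->1,3->2] -> levels [6 6 6 4]
Step 9: flows [0=2,0->3,1->3,2->3] -> levels [5 5 5 7]
  -> period-2 cycle (repeats step 7); tank 3 never drops to <=3
Tank 3 never reaches <=3 within 15 steps

Answer: -1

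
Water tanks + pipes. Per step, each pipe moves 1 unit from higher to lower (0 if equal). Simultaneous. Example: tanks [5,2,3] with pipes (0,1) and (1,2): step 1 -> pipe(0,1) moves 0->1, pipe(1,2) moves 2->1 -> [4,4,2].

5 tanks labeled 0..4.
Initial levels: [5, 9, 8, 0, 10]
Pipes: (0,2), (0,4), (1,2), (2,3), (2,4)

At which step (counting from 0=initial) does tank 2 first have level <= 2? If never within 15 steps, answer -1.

Step 1: flows [2->0,4->0,1->2,2->3,4->2] -> levels [7 8 8 1 8]
Step 2: flows [2->0,4->0,1=2,2->3,2=4] -> levels [9 8 6 2 7]
Step 3: flows [0->2,0->4,1->2,2->3,4->2] -> levels [7 7 8 3 7]
Step 4: flows [2->0,0=4,2->1,2->3,2->4] -> levels [8 8 4 4 8]
Step 5: flows [0->2,0=4,1->2,2=3,4->2] -> levels [7 7 7 4 7]
Step 6: flows [0=2,0=4,1=2,2->3,2=4] -> levels [7 7 6 5 7]
Step 7: flows [0->2,0=4,1->2,2->3,4->2] -> levels [6 6 8 6 6]
Step 8: flows [2->0,0=4,2->1,2->3,2->4] -> levels [7 7 4 7 7]
Step 9: flows [0->2,0=4,1->2,3->2,4->2] -> levels [6 6 8 6 6]
  -> period-2 cycle (repeats step 7); tank 2 never drops to <=2
Tank 2 never reaches <=2 within 15 steps

Answer: -1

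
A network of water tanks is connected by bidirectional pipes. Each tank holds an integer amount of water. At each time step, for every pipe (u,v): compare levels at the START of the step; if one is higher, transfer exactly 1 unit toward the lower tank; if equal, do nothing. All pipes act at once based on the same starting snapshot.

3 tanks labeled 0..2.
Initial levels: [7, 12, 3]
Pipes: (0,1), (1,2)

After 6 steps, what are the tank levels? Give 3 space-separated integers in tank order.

Step 1: flows [1->0,1->2] -> levels [8 10 4]
Step 2: flows [1->0,1->2] -> levels [9 8 5]
Step 3: flows [0->1,1->2] -> levels [8 8 6]
Step 4: flows [0=1,1->2] -> levels [8 7 7]
Step 5: flows [0->1,1=2] -> levels [7 8 7]
Step 6: flows [1->0,1->2] -> levels [8 6 8]

Answer: 8 6 8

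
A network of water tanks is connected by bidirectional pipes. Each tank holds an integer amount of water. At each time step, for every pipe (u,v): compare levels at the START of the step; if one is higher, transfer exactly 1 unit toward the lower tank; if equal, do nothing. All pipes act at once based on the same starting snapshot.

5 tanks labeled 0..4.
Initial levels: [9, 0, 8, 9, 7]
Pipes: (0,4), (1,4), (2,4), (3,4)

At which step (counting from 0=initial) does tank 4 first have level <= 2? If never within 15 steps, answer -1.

Step 1: flows [0->4,4->1,2->4,3->4] -> levels [8 1 7 8 9]
Step 2: flows [4->0,4->1,4->2,4->3] -> levels [9 2 8 9 5]
Step 3: flows [0->4,4->1,2->4,3->4] -> levels [8 3 7 8 7]
Step 4: flows [0->4,4->1,2=4,3->4] -> levels [7 4 7 7 8]
Step 5: flows [4->0,4->1,4->2,4->3] -> levels [8 5 8 8 4]
Step 6: flows [0->4,1->4,2->4,3->4] -> levels [7 4 7 7 8]
  -> period-2 cycle (repeats step 4); tank 4 never drops to <=2
Tank 4 never reaches <=2 within 15 steps

Answer: -1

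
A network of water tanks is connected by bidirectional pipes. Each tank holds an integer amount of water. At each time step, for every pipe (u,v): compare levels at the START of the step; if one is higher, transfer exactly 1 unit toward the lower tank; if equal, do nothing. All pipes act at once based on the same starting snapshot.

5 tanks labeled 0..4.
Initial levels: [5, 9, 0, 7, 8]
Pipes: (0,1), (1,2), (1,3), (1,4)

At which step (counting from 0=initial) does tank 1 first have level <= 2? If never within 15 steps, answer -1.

Answer: -1

Derivation:
Step 1: flows [1->0,1->2,1->3,1->4] -> levels [6 5 1 8 9]
Step 2: flows [0->1,1->2,3->1,4->1] -> levels [5 7 2 7 8]
Step 3: flows [1->0,1->2,1=3,4->1] -> levels [6 6 3 7 7]
Step 4: flows [0=1,1->2,3->1,4->1] -> levels [6 7 4 6 6]
Step 5: flows [1->0,1->2,1->3,1->4] -> levels [7 3 5 7 7]
Step 6: flows [0->1,2->1,3->1,4->1] -> levels [6 7 4 6 6]
  -> period-2 cycle (repeats step 4); tank 1 never drops to <=2
Tank 1 never reaches <=2 within 15 steps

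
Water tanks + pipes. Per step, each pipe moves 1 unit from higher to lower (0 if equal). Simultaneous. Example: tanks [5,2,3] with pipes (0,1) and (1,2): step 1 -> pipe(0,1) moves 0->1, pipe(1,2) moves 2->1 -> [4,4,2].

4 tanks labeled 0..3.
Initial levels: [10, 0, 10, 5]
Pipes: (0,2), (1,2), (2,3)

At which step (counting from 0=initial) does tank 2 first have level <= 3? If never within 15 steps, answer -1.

Step 1: flows [0=2,2->1,2->3] -> levels [10 1 8 6]
Step 2: flows [0->2,2->1,2->3] -> levels [9 2 7 7]
Step 3: flows [0->2,2->1,2=3] -> levels [8 3 7 7]
Step 4: flows [0->2,2->1,2=3] -> levels [7 4 7 7]
Step 5: flows [0=2,2->1,2=3] -> levels [7 5 6 7]
Step 6: flows [0->2,2->1,3->2] -> levels [6 6 7 6]
Step 7: flows [2->0,2->1,2->3] -> levels [7 7 4 7]
Step 8: flows [0->2,1->2,3->2] -> levels [6 6 7 6]
  -> period-2 cycle (repeats step 6); tank 2 never drops to <=3
Tank 2 never reaches <=3 within 15 steps

Answer: -1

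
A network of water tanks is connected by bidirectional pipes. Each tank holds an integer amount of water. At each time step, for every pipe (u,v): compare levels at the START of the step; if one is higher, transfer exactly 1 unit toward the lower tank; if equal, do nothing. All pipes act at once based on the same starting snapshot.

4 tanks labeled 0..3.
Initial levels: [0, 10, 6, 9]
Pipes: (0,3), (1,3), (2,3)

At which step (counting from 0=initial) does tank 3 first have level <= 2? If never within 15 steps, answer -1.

Answer: -1

Derivation:
Step 1: flows [3->0,1->3,3->2] -> levels [1 9 7 8]
Step 2: flows [3->0,1->3,3->2] -> levels [2 8 8 7]
Step 3: flows [3->0,1->3,2->3] -> levels [3 7 7 8]
Step 4: flows [3->0,3->1,3->2] -> levels [4 8 8 5]
Step 5: flows [3->0,1->3,2->3] -> levels [5 7 7 6]
Step 6: flows [3->0,1->3,2->3] -> levels [6 6 6 7]
Step 7: flows [3->0,3->1,3->2] -> levels [7 7 7 4]
Step 8: flows [0->3,1->3,2->3] -> levels [6 6 6 7]
  -> period-2 cycle (repeats step 6); tank 3 never drops to <=2
Tank 3 never reaches <=2 within 15 steps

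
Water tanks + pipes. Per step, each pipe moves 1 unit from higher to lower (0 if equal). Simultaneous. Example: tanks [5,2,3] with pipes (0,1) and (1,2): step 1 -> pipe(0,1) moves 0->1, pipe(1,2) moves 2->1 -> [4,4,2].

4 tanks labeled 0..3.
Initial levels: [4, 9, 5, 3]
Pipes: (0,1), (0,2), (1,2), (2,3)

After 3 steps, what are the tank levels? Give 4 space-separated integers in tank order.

Step 1: flows [1->0,2->0,1->2,2->3] -> levels [6 7 4 4]
Step 2: flows [1->0,0->2,1->2,2=3] -> levels [6 5 6 4]
Step 3: flows [0->1,0=2,2->1,2->3] -> levels [5 7 4 5]

Answer: 5 7 4 5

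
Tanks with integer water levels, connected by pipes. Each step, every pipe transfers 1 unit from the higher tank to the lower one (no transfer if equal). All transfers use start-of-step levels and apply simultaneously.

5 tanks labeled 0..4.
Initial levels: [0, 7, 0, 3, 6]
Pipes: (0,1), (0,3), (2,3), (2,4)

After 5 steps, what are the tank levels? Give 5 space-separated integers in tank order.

Step 1: flows [1->0,3->0,3->2,4->2] -> levels [2 6 2 1 5]
Step 2: flows [1->0,0->3,2->3,4->2] -> levels [2 5 2 3 4]
Step 3: flows [1->0,3->0,3->2,4->2] -> levels [4 4 4 1 3]
Step 4: flows [0=1,0->3,2->3,2->4] -> levels [3 4 2 3 4]
Step 5: flows [1->0,0=3,3->2,4->2] -> levels [4 3 4 2 3]

Answer: 4 3 4 2 3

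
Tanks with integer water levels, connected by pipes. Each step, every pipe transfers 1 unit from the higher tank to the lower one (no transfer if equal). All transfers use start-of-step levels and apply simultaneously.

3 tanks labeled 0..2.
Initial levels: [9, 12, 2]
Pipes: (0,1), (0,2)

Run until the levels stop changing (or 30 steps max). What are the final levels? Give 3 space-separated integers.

Step 1: flows [1->0,0->2] -> levels [9 11 3]
Step 2: flows [1->0,0->2] -> levels [9 10 4]
Step 3: flows [1->0,0->2] -> levels [9 9 5]
Step 4: flows [0=1,0->2] -> levels [8 9 6]
Step 5: flows [1->0,0->2] -> levels [8 8 7]
Step 6: flows [0=1,0->2] -> levels [7 8 8]
Step 7: flows [1->0,2->0] -> levels [9 7 7]
Step 8: flows [0->1,0->2] -> levels [7 8 8]
  -> period-2 cycle: step 8 state = step 6 state; never stabilizes
  -> state at step 30: (30-6) mod 2 = 0, same as step 6 -> [7 8 8]

Answer: 7 8 8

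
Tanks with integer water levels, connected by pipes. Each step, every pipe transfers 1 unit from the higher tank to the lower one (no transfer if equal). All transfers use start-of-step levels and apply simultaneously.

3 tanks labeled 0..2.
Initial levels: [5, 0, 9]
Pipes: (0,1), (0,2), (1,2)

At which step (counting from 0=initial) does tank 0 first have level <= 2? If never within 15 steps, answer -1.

Step 1: flows [0->1,2->0,2->1] -> levels [5 2 7]
Step 2: flows [0->1,2->0,2->1] -> levels [5 4 5]
Step 3: flows [0->1,0=2,2->1] -> levels [4 6 4]
Step 4: flows [1->0,0=2,1->2] -> levels [5 4 5]
  -> period-2 cycle (repeats step 2); tank 0 never drops to <=2
Tank 0 never reaches <=2 within 15 steps

Answer: -1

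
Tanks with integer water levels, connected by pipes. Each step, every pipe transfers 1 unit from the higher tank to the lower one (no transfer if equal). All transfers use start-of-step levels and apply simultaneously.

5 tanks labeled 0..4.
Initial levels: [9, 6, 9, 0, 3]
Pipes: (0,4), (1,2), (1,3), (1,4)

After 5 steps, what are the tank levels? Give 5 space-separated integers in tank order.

Step 1: flows [0->4,2->1,1->3,1->4] -> levels [8 5 8 1 5]
Step 2: flows [0->4,2->1,1->3,1=4] -> levels [7 5 7 2 6]
Step 3: flows [0->4,2->1,1->3,4->1] -> levels [6 6 6 3 6]
Step 4: flows [0=4,1=2,1->3,1=4] -> levels [6 5 6 4 6]
Step 5: flows [0=4,2->1,1->3,4->1] -> levels [6 6 5 5 5]

Answer: 6 6 5 5 5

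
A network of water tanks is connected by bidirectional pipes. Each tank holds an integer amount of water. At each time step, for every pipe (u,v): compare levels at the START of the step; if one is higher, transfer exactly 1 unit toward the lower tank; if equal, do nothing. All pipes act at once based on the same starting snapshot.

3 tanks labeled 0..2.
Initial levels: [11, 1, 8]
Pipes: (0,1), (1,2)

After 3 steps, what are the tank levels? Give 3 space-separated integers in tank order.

Answer: 8 7 5

Derivation:
Step 1: flows [0->1,2->1] -> levels [10 3 7]
Step 2: flows [0->1,2->1] -> levels [9 5 6]
Step 3: flows [0->1,2->1] -> levels [8 7 5]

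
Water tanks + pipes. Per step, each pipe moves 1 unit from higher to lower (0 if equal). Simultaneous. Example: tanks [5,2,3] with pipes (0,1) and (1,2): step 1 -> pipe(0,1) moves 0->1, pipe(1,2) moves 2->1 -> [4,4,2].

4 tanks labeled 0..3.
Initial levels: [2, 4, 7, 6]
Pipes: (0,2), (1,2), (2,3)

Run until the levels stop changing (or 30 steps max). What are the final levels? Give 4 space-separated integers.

Step 1: flows [2->0,2->1,2->3] -> levels [3 5 4 7]
Step 2: flows [2->0,1->2,3->2] -> levels [4 4 5 6]
Step 3: flows [2->0,2->1,3->2] -> levels [5 5 4 5]
Step 4: flows [0->2,1->2,3->2] -> levels [4 4 7 4]
Step 5: flows [2->0,2->1,2->3] -> levels [5 5 4 5]
  -> period-2 cycle: step 5 state = step 3 state; never stabilizes
  -> state at step 30: (30-3) mod 2 = 1, same as step 4 -> [4 4 7 4]

Answer: 4 4 7 4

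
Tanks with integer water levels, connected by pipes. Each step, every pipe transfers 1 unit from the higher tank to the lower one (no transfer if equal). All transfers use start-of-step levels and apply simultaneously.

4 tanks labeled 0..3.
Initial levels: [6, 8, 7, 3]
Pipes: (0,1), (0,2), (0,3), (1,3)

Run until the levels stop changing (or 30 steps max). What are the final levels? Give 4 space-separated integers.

Answer: 4 6 7 7

Derivation:
Step 1: flows [1->0,2->0,0->3,1->3] -> levels [7 6 6 5]
Step 2: flows [0->1,0->2,0->3,1->3] -> levels [4 6 7 7]
Step 3: flows [1->0,2->0,3->0,3->1] -> levels [7 6 6 5]
  -> period-2 cycle: step 3 state = step 1 state; never stabilizes
  -> state at step 30: (30-1) mod 2 = 1, same as step 2 -> [4 6 7 7]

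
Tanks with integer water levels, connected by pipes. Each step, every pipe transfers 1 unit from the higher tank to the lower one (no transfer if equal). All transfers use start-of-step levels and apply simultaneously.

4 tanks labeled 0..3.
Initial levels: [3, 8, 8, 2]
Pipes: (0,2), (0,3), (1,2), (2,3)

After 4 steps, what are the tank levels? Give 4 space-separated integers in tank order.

Answer: 6 5 6 4

Derivation:
Step 1: flows [2->0,0->3,1=2,2->3] -> levels [3 8 6 4]
Step 2: flows [2->0,3->0,1->2,2->3] -> levels [5 7 5 4]
Step 3: flows [0=2,0->3,1->2,2->3] -> levels [4 6 5 6]
Step 4: flows [2->0,3->0,1->2,3->2] -> levels [6 5 6 4]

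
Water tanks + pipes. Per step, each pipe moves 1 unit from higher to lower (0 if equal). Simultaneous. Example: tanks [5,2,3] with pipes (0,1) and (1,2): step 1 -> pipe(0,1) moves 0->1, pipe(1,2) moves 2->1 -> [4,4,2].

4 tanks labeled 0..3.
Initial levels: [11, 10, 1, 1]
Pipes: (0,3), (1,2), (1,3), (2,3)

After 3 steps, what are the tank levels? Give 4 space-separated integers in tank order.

Answer: 8 4 5 6

Derivation:
Step 1: flows [0->3,1->2,1->3,2=3] -> levels [10 8 2 3]
Step 2: flows [0->3,1->2,1->3,3->2] -> levels [9 6 4 4]
Step 3: flows [0->3,1->2,1->3,2=3] -> levels [8 4 5 6]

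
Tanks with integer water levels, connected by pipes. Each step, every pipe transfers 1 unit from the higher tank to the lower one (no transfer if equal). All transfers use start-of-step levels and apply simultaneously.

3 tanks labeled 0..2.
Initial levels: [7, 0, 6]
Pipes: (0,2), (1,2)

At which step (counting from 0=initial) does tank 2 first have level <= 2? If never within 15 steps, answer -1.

Answer: -1

Derivation:
Step 1: flows [0->2,2->1] -> levels [6 1 6]
Step 2: flows [0=2,2->1] -> levels [6 2 5]
Step 3: flows [0->2,2->1] -> levels [5 3 5]
Step 4: flows [0=2,2->1] -> levels [5 4 4]
Step 5: flows [0->2,1=2] -> levels [4 4 5]
Step 6: flows [2->0,2->1] -> levels [5 5 3]
Step 7: flows [0->2,1->2] -> levels [4 4 5]
  -> period-2 cycle (repeats step 5); tank 2 never drops to <=2
Tank 2 never reaches <=2 within 15 steps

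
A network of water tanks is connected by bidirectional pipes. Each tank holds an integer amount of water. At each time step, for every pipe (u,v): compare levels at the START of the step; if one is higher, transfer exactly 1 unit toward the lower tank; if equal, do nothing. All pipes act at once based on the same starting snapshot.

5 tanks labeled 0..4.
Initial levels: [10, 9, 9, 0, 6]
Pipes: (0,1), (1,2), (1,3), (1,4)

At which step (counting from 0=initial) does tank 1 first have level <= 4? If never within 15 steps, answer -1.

Step 1: flows [0->1,1=2,1->3,1->4] -> levels [9 8 9 1 7]
Step 2: flows [0->1,2->1,1->3,1->4] -> levels [8 8 8 2 8]
Step 3: flows [0=1,1=2,1->3,1=4] -> levels [8 7 8 3 8]
Step 4: flows [0->1,2->1,1->3,4->1] -> levels [7 9 7 4 7]
Step 5: flows [1->0,1->2,1->3,1->4] -> levels [8 5 8 5 8]
Step 6: flows [0->1,2->1,1=3,4->1] -> levels [7 8 7 5 7]
Step 7: flows [1->0,1->2,1->3,1->4] -> levels [8 4 8 6 8]
Tank 1 first reaches <=4 at step 7

Answer: 7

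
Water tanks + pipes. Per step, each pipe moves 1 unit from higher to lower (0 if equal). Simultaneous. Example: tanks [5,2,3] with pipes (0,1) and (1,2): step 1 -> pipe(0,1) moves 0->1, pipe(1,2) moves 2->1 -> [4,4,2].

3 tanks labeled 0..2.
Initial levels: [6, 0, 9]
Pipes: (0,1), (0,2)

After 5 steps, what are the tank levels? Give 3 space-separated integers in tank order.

Step 1: flows [0->1,2->0] -> levels [6 1 8]
Step 2: flows [0->1,2->0] -> levels [6 2 7]
Step 3: flows [0->1,2->0] -> levels [6 3 6]
Step 4: flows [0->1,0=2] -> levels [5 4 6]
Step 5: flows [0->1,2->0] -> levels [5 5 5]

Answer: 5 5 5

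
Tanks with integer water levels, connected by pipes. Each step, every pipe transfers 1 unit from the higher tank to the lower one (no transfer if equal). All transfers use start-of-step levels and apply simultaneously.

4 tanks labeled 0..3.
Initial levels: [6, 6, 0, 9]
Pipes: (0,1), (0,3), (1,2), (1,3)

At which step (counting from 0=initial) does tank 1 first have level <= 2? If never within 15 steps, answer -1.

Step 1: flows [0=1,3->0,1->2,3->1] -> levels [7 6 1 7]
Step 2: flows [0->1,0=3,1->2,3->1] -> levels [6 7 2 6]
Step 3: flows [1->0,0=3,1->2,1->3] -> levels [7 4 3 7]
Step 4: flows [0->1,0=3,1->2,3->1] -> levels [6 5 4 6]
Step 5: flows [0->1,0=3,1->2,3->1] -> levels [5 6 5 5]
Step 6: flows [1->0,0=3,1->2,1->3] -> levels [6 3 6 6]
Step 7: flows [0->1,0=3,2->1,3->1] -> levels [5 6 5 5]
  -> period-2 cycle (repeats step 5); tank 1 never drops to <=2
Tank 1 never reaches <=2 within 15 steps

Answer: -1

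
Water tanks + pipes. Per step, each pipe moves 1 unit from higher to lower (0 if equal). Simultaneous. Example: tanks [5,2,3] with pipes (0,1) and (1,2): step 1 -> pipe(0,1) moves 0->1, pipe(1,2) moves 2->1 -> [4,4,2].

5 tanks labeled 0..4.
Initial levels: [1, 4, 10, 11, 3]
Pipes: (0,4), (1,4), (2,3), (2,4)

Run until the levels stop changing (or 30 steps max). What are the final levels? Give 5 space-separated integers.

Answer: 6 6 7 6 4

Derivation:
Step 1: flows [4->0,1->4,3->2,2->4] -> levels [2 3 10 10 4]
Step 2: flows [4->0,4->1,2=3,2->4] -> levels [3 4 9 10 3]
Step 3: flows [0=4,1->4,3->2,2->4] -> levels [3 3 9 9 5]
Step 4: flows [4->0,4->1,2=3,2->4] -> levels [4 4 8 9 4]
Step 5: flows [0=4,1=4,3->2,2->4] -> levels [4 4 8 8 5]
Step 6: flows [4->0,4->1,2=3,2->4] -> levels [5 5 7 8 4]
Step 7: flows [0->4,1->4,3->2,2->4] -> levels [4 4 7 7 7]
Step 8: flows [4->0,4->1,2=3,2=4] -> levels [5 5 7 7 5]
Step 9: flows [0=4,1=4,2=3,2->4] -> levels [5 5 6 7 6]
Step 10: flows [4->0,4->1,3->2,2=4] -> levels [6 6 7 6 4]
Step 11: flows [0->4,1->4,2->3,2->4] -> levels [5 5 5 7 7]
Step 12: flows [4->0,4->1,3->2,4->2] -> levels [6 6 7 6 4]
  -> period-2 cycle: step 12 state = step 10 state; never stabilizes
  -> state at step 30: (30-10) mod 2 = 0, same as step 10 -> [6 6 7 6 4]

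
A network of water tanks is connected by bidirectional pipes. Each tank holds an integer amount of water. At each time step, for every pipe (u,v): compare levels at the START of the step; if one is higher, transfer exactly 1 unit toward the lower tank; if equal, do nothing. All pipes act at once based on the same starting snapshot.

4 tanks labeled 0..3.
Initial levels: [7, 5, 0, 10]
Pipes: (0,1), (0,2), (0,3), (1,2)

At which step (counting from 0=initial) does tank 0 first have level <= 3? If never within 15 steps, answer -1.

Answer: -1

Derivation:
Step 1: flows [0->1,0->2,3->0,1->2] -> levels [6 5 2 9]
Step 2: flows [0->1,0->2,3->0,1->2] -> levels [5 5 4 8]
Step 3: flows [0=1,0->2,3->0,1->2] -> levels [5 4 6 7]
Step 4: flows [0->1,2->0,3->0,2->1] -> levels [6 6 4 6]
Step 5: flows [0=1,0->2,0=3,1->2] -> levels [5 5 6 6]
Step 6: flows [0=1,2->0,3->0,2->1] -> levels [7 6 4 5]
Step 7: flows [0->1,0->2,0->3,1->2] -> levels [4 6 6 6]
Step 8: flows [1->0,2->0,3->0,1=2] -> levels [7 5 5 5]
Step 9: flows [0->1,0->2,0->3,1=2] -> levels [4 6 6 6]
  -> period-2 cycle (repeats step 7); tank 0 never drops to <=3
Tank 0 never reaches <=3 within 15 steps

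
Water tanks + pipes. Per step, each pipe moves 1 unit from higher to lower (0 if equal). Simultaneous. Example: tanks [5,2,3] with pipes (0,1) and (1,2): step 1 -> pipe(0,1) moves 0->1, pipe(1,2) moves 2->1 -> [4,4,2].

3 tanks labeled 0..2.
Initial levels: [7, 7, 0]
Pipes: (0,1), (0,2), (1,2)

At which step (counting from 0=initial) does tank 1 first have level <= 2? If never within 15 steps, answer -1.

Answer: -1

Derivation:
Step 1: flows [0=1,0->2,1->2] -> levels [6 6 2]
Step 2: flows [0=1,0->2,1->2] -> levels [5 5 4]
Step 3: flows [0=1,0->2,1->2] -> levels [4 4 6]
Step 4: flows [0=1,2->0,2->1] -> levels [5 5 4]
  -> period-2 cycle (repeats step 2); tank 1 never drops to <=2
Tank 1 never reaches <=2 within 15 steps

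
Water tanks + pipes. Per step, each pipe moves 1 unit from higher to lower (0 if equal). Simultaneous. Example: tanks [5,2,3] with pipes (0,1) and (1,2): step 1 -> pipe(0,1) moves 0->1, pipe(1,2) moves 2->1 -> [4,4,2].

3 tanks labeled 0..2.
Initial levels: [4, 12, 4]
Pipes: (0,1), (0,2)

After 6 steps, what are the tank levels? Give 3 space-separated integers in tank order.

Step 1: flows [1->0,0=2] -> levels [5 11 4]
Step 2: flows [1->0,0->2] -> levels [5 10 5]
Step 3: flows [1->0,0=2] -> levels [6 9 5]
Step 4: flows [1->0,0->2] -> levels [6 8 6]
Step 5: flows [1->0,0=2] -> levels [7 7 6]
Step 6: flows [0=1,0->2] -> levels [6 7 7]

Answer: 6 7 7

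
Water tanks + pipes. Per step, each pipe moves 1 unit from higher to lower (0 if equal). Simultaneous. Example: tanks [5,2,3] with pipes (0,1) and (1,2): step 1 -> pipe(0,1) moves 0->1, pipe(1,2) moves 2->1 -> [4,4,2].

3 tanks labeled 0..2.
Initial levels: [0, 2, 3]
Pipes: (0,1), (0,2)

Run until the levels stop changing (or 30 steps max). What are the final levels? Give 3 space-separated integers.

Step 1: flows [1->0,2->0] -> levels [2 1 2]
Step 2: flows [0->1,0=2] -> levels [1 2 2]
Step 3: flows [1->0,2->0] -> levels [3 1 1]
Step 4: flows [0->1,0->2] -> levels [1 2 2]
  -> period-2 cycle: step 4 state = step 2 state; never stabilizes
  -> state at step 30: (30-2) mod 2 = 0, same as step 2 -> [1 2 2]

Answer: 1 2 2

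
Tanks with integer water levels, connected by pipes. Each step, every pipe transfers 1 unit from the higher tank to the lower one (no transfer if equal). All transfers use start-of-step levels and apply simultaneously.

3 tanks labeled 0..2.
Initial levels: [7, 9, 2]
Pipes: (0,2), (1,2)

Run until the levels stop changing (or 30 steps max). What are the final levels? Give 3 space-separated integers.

Answer: 6 6 6

Derivation:
Step 1: flows [0->2,1->2] -> levels [6 8 4]
Step 2: flows [0->2,1->2] -> levels [5 7 6]
Step 3: flows [2->0,1->2] -> levels [6 6 6]
Step 4: flows [0=2,1=2] -> levels [6 6 6]
  -> stable (no change)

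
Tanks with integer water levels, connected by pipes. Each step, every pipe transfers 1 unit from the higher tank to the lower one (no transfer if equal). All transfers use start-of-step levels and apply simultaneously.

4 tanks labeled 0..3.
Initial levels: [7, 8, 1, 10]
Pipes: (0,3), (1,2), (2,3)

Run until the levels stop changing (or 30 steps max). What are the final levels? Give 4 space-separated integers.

Step 1: flows [3->0,1->2,3->2] -> levels [8 7 3 8]
Step 2: flows [0=3,1->2,3->2] -> levels [8 6 5 7]
Step 3: flows [0->3,1->2,3->2] -> levels [7 5 7 7]
Step 4: flows [0=3,2->1,2=3] -> levels [7 6 6 7]
Step 5: flows [0=3,1=2,3->2] -> levels [7 6 7 6]
Step 6: flows [0->3,2->1,2->3] -> levels [6 7 5 8]
Step 7: flows [3->0,1->2,3->2] -> levels [7 6 7 6]
  -> period-2 cycle: step 7 state = step 5 state; never stabilizes
  -> state at step 30: (30-5) mod 2 = 1, same as step 6 -> [6 7 5 8]

Answer: 6 7 5 8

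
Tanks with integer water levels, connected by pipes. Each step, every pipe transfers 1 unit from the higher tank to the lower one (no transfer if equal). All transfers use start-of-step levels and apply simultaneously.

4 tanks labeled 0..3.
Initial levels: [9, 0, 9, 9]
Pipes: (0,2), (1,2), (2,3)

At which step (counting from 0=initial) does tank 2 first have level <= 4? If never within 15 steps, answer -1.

Step 1: flows [0=2,2->1,2=3] -> levels [9 1 8 9]
Step 2: flows [0->2,2->1,3->2] -> levels [8 2 9 8]
Step 3: flows [2->0,2->1,2->3] -> levels [9 3 6 9]
Step 4: flows [0->2,2->1,3->2] -> levels [8 4 7 8]
Step 5: flows [0->2,2->1,3->2] -> levels [7 5 8 7]
Step 6: flows [2->0,2->1,2->3] -> levels [8 6 5 8]
Step 7: flows [0->2,1->2,3->2] -> levels [7 5 8 7]
  -> period-2 cycle (repeats step 5); tank 2 never drops to <=4
Tank 2 never reaches <=4 within 15 steps

Answer: -1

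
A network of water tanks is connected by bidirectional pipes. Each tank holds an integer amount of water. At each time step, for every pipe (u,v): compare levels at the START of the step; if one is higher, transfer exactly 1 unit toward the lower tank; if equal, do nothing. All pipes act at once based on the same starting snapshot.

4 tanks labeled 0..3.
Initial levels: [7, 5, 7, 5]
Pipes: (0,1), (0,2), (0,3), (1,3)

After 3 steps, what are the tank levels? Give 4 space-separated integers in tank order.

Step 1: flows [0->1,0=2,0->3,1=3] -> levels [5 6 7 6]
Step 2: flows [1->0,2->0,3->0,1=3] -> levels [8 5 6 5]
Step 3: flows [0->1,0->2,0->3,1=3] -> levels [5 6 7 6]

Answer: 5 6 7 6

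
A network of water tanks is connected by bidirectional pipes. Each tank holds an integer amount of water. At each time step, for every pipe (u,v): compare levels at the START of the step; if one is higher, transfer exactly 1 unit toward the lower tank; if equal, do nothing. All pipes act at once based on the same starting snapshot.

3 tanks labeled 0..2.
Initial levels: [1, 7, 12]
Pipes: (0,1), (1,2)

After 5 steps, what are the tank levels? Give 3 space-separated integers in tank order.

Step 1: flows [1->0,2->1] -> levels [2 7 11]
Step 2: flows [1->0,2->1] -> levels [3 7 10]
Step 3: flows [1->0,2->1] -> levels [4 7 9]
Step 4: flows [1->0,2->1] -> levels [5 7 8]
Step 5: flows [1->0,2->1] -> levels [6 7 7]

Answer: 6 7 7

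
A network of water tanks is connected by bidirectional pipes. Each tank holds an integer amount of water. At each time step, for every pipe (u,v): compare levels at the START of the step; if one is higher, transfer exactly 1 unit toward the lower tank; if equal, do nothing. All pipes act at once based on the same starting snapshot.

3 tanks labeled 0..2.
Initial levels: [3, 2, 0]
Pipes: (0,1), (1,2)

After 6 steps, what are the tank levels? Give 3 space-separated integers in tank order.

Step 1: flows [0->1,1->2] -> levels [2 2 1]
Step 2: flows [0=1,1->2] -> levels [2 1 2]
Step 3: flows [0->1,2->1] -> levels [1 3 1]
Step 4: flows [1->0,1->2] -> levels [2 1 2]
  -> period-2 cycle: step 4 state = step 2 state
  -> state at step 6: (6-2) mod 2 = 0, same as step 2 -> [2 1 2]

Answer: 2 1 2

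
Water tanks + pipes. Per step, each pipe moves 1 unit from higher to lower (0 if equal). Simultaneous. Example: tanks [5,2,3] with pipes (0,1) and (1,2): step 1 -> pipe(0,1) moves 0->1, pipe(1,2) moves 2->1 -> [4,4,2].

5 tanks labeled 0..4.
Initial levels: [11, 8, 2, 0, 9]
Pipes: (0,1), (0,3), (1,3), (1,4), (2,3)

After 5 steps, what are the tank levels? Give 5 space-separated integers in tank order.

Answer: 6 7 5 5 7

Derivation:
Step 1: flows [0->1,0->3,1->3,4->1,2->3] -> levels [9 9 1 3 8]
Step 2: flows [0=1,0->3,1->3,1->4,3->2] -> levels [8 7 2 4 9]
Step 3: flows [0->1,0->3,1->3,4->1,3->2] -> levels [6 8 3 5 8]
Step 4: flows [1->0,0->3,1->3,1=4,3->2] -> levels [6 6 4 6 8]
Step 5: flows [0=1,0=3,1=3,4->1,3->2] -> levels [6 7 5 5 7]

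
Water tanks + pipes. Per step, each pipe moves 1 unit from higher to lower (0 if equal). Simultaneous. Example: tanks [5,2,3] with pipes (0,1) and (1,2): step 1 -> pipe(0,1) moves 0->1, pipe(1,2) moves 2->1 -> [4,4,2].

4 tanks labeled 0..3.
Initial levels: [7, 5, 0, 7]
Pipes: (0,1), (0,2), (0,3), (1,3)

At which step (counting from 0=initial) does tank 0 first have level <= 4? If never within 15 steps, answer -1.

Step 1: flows [0->1,0->2,0=3,3->1] -> levels [5 7 1 6]
Step 2: flows [1->0,0->2,3->0,1->3] -> levels [6 5 2 6]
Step 3: flows [0->1,0->2,0=3,3->1] -> levels [4 7 3 5]
Tank 0 first reaches <=4 at step 3

Answer: 3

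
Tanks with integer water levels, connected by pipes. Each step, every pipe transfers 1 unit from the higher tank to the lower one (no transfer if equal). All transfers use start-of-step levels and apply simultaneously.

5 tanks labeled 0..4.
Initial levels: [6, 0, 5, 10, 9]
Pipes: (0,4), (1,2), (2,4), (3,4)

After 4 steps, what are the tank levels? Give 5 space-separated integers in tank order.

Answer: 8 4 5 8 5

Derivation:
Step 1: flows [4->0,2->1,4->2,3->4] -> levels [7 1 5 9 8]
Step 2: flows [4->0,2->1,4->2,3->4] -> levels [8 2 5 8 7]
Step 3: flows [0->4,2->1,4->2,3->4] -> levels [7 3 5 7 8]
Step 4: flows [4->0,2->1,4->2,4->3] -> levels [8 4 5 8 5]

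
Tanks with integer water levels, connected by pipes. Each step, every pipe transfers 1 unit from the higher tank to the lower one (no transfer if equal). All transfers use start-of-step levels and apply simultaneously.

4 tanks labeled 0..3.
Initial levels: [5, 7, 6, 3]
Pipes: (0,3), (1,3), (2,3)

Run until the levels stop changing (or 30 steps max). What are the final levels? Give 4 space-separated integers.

Step 1: flows [0->3,1->3,2->3] -> levels [4 6 5 6]
Step 2: flows [3->0,1=3,3->2] -> levels [5 6 6 4]
Step 3: flows [0->3,1->3,2->3] -> levels [4 5 5 7]
Step 4: flows [3->0,3->1,3->2] -> levels [5 6 6 4]
  -> period-2 cycle: step 4 state = step 2 state; never stabilizes
  -> state at step 30: (30-2) mod 2 = 0, same as step 2 -> [5 6 6 4]

Answer: 5 6 6 4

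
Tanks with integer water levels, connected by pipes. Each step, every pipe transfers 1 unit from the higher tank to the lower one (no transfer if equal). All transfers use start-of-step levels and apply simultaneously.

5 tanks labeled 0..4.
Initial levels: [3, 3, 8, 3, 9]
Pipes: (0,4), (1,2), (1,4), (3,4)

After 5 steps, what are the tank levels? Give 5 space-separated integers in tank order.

Step 1: flows [4->0,2->1,4->1,4->3] -> levels [4 5 7 4 6]
Step 2: flows [4->0,2->1,4->1,4->3] -> levels [5 7 6 5 3]
Step 3: flows [0->4,1->2,1->4,3->4] -> levels [4 5 7 4 6]
  -> period-2 cycle: step 3 state = step 1 state
  -> state at step 5: (5-1) mod 2 = 0, same as step 1 -> [4 5 7 4 6]

Answer: 4 5 7 4 6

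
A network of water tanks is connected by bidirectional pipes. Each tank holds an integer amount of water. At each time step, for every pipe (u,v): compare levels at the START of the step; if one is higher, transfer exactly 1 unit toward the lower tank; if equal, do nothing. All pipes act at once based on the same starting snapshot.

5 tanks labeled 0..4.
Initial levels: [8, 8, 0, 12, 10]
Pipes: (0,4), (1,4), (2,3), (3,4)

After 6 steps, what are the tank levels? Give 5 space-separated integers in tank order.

Answer: 9 9 6 6 8

Derivation:
Step 1: flows [4->0,4->1,3->2,3->4] -> levels [9 9 1 10 9]
Step 2: flows [0=4,1=4,3->2,3->4] -> levels [9 9 2 8 10]
Step 3: flows [4->0,4->1,3->2,4->3] -> levels [10 10 3 8 7]
Step 4: flows [0->4,1->4,3->2,3->4] -> levels [9 9 4 6 10]
Step 5: flows [4->0,4->1,3->2,4->3] -> levels [10 10 5 6 7]
Step 6: flows [0->4,1->4,3->2,4->3] -> levels [9 9 6 6 8]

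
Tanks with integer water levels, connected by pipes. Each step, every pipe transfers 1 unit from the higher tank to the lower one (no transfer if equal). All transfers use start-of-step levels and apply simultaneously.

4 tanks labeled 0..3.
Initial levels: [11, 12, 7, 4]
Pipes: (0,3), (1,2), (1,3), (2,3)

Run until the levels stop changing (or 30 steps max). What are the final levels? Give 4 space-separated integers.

Answer: 8 8 8 10

Derivation:
Step 1: flows [0->3,1->2,1->3,2->3] -> levels [10 10 7 7]
Step 2: flows [0->3,1->2,1->3,2=3] -> levels [9 8 8 9]
Step 3: flows [0=3,1=2,3->1,3->2] -> levels [9 9 9 7]
Step 4: flows [0->3,1=2,1->3,2->3] -> levels [8 8 8 10]
Step 5: flows [3->0,1=2,3->1,3->2] -> levels [9 9 9 7]
  -> period-2 cycle: step 5 state = step 3 state; never stabilizes
  -> state at step 30: (30-3) mod 2 = 1, same as step 4 -> [8 8 8 10]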